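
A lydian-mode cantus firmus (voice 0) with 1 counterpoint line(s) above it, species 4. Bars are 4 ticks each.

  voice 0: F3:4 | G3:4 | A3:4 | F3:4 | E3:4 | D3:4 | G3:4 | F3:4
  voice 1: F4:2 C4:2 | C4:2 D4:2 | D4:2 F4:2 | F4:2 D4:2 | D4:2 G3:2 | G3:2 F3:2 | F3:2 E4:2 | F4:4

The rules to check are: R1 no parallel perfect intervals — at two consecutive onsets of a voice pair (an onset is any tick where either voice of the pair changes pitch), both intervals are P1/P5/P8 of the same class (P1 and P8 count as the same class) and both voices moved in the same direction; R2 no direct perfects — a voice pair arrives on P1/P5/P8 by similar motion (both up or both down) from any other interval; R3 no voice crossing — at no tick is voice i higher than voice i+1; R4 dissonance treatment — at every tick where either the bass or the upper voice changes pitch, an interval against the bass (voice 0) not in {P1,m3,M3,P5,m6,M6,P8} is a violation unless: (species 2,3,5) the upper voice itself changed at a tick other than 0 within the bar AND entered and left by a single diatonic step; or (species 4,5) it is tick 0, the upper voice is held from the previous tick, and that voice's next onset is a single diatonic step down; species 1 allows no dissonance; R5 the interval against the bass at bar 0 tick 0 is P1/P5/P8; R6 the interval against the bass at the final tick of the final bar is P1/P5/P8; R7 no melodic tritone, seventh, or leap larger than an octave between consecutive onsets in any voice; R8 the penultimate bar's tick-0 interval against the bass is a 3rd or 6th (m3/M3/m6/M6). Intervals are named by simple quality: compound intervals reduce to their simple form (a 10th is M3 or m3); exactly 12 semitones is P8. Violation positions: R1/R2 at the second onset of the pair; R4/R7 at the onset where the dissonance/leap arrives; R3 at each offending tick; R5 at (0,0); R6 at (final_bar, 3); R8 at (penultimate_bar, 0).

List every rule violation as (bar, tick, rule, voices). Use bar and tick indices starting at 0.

(1, 0, R4, (0, 1))
(2, 0, R4, (0, 1))
(4, 0, R4, (0, 1))
(6, 0, R3, (0, 1))
(6, 0, R4, (0, 1))
(6, 0, R8, (0, 1))
(6, 1, R3, (0, 1))
(6, 2, R7, (1,))

bar 0: v0=F3 v1=F4 downbeat P8
bar 1: v0=G3 v1=C4 downbeat P4
bar 2: v0=A3 v1=D4 downbeat P4
bar 3: v0=F3 v1=F4 downbeat P8
bar 4: v0=E3 v1=D4 downbeat m7
bar 5: v0=D3 v1=G3 downbeat P4
bar 6: v0=G3 v1=F3 downbeat M2
bar 7: v0=F3 v1=F4 downbeat P8
  -> R4 @ bar 1 tick 0 v(0, 1): G3/C4 P4 untreated
  -> R4 @ bar 2 tick 0 v(0, 1): A3/D4 P4 untreated
  -> R4 @ bar 4 tick 0 v(0, 1): E3/D4 m7 untreated
  -> R3 @ bar 6 tick 0 v(0, 1): G3 above F3
  -> R4 @ bar 6 tick 0 v(0, 1): G3/F3 M2 untreated
  -> R8 @ bar 6 tick 0 v(0, 1): penult M2 not 3rd/6th
  -> R3 @ bar 6 tick 1 v(0, 1): G3 above F3
  -> R7 @ bar 6 tick 2 v(1,): F3->E4 leap 11st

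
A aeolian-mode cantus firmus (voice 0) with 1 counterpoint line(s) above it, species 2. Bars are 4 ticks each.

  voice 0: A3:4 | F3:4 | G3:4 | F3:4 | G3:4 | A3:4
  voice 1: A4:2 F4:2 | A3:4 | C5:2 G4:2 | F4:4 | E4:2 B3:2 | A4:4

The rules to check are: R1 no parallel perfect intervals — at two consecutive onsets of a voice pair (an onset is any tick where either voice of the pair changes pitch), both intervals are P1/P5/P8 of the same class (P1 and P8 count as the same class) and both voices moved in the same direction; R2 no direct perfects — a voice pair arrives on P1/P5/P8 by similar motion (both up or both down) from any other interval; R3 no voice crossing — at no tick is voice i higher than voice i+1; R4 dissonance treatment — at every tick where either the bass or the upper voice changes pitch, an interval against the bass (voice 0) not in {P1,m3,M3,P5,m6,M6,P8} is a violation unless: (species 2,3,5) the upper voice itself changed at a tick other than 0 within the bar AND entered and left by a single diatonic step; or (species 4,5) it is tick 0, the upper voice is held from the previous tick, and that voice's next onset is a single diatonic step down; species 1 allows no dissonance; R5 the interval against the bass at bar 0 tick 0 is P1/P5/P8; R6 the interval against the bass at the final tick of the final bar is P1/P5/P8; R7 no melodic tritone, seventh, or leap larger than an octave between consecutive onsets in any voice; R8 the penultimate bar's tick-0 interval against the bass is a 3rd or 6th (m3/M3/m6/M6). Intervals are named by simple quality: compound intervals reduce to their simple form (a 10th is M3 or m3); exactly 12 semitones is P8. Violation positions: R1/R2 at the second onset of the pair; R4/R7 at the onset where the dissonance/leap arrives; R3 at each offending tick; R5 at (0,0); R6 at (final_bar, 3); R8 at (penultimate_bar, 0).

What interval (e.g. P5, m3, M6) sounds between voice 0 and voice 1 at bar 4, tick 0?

voice 0=G3 voice 1=E4 -> M6

M6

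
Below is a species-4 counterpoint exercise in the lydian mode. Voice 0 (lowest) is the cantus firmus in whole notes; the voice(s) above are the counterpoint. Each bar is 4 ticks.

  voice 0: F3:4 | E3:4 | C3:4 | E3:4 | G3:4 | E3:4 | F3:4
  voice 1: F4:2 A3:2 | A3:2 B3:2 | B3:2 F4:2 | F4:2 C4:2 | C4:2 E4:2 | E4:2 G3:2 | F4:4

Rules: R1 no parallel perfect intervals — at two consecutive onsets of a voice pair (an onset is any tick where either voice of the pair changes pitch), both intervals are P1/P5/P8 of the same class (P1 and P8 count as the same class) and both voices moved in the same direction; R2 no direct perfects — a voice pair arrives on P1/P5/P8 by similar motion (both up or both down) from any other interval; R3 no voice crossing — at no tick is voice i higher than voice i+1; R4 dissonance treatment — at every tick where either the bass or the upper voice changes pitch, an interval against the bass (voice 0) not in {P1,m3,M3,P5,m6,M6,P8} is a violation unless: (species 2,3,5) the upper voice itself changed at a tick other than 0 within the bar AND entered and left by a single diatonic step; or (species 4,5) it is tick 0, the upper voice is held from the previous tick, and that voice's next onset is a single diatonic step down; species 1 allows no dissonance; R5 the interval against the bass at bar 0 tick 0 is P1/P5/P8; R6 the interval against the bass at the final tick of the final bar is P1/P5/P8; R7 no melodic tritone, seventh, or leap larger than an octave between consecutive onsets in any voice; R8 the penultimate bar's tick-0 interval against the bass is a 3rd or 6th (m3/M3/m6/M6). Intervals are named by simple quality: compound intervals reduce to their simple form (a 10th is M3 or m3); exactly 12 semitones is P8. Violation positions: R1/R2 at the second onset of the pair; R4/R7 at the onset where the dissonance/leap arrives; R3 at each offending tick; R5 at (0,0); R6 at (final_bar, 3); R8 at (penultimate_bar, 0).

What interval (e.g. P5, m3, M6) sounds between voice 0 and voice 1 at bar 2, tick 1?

voice 0=C3 voice 1=B3 -> M7

M7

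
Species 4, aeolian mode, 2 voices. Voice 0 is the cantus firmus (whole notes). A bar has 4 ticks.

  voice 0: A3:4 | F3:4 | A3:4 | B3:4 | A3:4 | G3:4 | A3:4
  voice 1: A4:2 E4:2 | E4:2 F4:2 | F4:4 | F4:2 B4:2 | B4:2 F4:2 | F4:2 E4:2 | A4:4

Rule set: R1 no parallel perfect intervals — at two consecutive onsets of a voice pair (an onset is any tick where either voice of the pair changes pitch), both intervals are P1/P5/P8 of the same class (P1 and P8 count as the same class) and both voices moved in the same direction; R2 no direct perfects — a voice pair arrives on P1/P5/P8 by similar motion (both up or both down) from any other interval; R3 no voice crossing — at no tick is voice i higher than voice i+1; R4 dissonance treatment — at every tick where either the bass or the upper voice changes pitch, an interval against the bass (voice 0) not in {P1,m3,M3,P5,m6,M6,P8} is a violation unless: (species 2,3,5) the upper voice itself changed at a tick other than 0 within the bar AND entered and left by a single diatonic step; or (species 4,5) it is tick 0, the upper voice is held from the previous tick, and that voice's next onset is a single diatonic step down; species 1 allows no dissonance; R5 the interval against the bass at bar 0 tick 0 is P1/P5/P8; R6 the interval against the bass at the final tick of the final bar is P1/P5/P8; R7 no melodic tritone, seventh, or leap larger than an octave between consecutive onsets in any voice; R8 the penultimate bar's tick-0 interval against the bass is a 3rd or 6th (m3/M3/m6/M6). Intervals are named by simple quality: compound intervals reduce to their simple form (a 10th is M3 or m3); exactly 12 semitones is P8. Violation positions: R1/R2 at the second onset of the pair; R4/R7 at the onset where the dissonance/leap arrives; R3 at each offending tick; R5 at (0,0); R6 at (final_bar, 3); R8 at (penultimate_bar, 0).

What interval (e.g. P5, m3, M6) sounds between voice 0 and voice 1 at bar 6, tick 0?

voice 0=A3 voice 1=A4 -> P8

P8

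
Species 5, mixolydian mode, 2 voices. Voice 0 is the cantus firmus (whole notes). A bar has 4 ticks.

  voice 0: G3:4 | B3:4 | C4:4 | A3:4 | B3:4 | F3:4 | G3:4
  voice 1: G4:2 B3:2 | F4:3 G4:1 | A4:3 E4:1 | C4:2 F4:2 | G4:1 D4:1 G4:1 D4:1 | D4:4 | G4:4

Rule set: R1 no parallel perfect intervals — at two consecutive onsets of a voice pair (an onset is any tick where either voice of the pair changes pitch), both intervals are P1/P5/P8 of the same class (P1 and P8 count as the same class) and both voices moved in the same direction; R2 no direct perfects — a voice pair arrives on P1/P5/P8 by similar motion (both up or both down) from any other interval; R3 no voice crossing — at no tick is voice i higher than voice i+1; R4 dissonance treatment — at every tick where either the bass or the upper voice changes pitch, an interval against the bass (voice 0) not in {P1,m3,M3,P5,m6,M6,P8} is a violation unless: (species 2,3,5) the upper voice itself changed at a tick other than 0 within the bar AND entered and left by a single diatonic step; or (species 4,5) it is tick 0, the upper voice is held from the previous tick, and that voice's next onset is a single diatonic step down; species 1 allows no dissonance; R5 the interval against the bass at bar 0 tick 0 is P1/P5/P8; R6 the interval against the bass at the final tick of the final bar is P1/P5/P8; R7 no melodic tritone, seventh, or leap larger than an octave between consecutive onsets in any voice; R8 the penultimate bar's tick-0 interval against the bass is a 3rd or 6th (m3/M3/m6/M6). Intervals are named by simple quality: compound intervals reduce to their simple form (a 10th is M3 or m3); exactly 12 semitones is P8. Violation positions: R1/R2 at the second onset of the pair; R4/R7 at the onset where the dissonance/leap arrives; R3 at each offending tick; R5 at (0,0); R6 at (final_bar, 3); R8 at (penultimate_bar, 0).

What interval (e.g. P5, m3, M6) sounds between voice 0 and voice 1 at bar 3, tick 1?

m3

voice 0=A3 voice 1=C4 -> m3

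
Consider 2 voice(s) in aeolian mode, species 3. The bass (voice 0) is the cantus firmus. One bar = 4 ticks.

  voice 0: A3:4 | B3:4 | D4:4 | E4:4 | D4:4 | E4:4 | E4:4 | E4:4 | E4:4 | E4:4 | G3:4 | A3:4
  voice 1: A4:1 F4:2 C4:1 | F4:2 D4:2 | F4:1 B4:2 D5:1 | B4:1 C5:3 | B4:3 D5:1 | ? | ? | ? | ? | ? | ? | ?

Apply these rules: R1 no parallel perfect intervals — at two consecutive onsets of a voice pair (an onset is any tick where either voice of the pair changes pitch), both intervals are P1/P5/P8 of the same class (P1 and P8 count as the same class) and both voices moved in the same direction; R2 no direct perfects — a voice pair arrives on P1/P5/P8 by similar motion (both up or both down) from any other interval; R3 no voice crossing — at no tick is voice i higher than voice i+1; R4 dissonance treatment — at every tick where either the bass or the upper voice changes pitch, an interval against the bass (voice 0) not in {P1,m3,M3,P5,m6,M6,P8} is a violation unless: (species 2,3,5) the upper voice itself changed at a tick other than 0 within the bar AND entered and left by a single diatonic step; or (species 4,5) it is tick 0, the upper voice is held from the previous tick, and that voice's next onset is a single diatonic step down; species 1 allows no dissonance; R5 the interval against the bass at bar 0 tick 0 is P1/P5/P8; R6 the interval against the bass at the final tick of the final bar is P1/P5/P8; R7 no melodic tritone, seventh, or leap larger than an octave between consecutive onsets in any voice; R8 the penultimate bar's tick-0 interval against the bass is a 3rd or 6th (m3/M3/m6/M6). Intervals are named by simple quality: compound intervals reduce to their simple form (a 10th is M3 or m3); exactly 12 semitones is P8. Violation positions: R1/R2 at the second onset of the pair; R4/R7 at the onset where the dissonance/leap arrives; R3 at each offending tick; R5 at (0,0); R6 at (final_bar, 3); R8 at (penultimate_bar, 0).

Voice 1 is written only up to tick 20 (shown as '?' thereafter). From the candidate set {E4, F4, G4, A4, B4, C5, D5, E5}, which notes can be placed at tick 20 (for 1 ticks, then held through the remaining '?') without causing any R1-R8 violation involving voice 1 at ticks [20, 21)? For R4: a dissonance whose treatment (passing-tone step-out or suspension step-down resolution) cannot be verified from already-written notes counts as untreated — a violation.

E4: violates R7
F4: violates R4
G4: legal
A4: violates R4
B4: legal
C5: legal
D5: violates R4
E5: violates R1

{B4, C5, G4}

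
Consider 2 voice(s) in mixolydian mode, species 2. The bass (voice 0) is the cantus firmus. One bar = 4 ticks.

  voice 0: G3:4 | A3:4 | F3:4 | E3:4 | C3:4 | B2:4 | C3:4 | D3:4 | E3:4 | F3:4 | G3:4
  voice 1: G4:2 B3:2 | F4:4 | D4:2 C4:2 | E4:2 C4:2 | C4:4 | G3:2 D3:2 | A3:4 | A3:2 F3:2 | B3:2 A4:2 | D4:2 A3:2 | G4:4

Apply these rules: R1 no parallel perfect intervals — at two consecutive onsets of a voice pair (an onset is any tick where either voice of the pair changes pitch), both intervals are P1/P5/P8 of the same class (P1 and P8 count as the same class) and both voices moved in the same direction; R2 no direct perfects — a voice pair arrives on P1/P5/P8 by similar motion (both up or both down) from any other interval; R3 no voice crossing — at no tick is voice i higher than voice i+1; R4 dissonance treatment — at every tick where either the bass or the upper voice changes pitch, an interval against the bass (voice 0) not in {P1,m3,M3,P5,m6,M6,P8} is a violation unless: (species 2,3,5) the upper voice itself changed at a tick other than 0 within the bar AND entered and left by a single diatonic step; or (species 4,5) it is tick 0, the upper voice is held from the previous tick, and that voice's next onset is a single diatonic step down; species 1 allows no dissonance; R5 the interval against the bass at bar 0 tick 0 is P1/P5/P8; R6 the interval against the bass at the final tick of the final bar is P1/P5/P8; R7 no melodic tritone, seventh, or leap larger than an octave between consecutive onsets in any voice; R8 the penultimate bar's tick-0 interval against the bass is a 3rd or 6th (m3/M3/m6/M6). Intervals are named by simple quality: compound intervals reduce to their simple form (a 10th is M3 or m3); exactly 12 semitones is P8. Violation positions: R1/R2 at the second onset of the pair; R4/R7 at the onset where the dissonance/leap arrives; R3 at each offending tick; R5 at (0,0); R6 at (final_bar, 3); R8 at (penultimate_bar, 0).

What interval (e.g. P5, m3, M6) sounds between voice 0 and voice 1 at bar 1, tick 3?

m6

voice 0=A3 voice 1=F4 -> m6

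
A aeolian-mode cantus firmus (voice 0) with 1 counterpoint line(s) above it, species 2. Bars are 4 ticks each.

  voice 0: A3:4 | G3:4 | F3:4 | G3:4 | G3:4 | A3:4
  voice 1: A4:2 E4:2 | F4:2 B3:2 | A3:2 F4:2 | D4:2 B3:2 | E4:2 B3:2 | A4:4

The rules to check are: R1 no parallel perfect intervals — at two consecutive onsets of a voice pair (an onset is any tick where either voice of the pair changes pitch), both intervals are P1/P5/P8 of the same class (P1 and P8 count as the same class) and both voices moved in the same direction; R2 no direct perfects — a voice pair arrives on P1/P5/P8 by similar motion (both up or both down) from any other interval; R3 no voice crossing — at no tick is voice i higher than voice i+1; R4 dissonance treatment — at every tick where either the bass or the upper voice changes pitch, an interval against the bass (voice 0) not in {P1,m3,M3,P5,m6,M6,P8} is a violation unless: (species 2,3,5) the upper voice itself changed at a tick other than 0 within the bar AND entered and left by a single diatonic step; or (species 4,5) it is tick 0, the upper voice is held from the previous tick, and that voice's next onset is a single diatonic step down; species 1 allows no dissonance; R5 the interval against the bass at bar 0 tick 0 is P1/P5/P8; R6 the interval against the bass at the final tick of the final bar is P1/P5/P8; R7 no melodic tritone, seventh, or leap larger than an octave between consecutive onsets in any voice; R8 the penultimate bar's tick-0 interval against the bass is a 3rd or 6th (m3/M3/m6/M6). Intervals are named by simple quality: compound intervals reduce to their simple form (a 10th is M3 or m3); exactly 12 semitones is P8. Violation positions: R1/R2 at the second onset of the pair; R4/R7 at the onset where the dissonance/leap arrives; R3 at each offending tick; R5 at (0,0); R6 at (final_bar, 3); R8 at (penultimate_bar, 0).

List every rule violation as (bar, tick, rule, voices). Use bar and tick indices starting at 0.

(1, 0, R4, (0, 1))
(1, 2, R7, (1,))
(5, 0, R2, (0, 1))
(5, 0, R7, (1,))

bar 0: v0=A3 v1=A4 downbeat P8
bar 1: v0=G3 v1=F4 downbeat m7
bar 2: v0=F3 v1=A3 downbeat M3
bar 3: v0=G3 v1=D4 downbeat P5
bar 4: v0=G3 v1=E4 downbeat M6
bar 5: v0=A3 v1=A4 downbeat P8
  -> R4 @ bar 1 tick 0 v(0, 1): G3/F4 m7 untreated
  -> R7 @ bar 1 tick 2 v(1,): F4->B3 leap 6st
  -> R2 @ bar 5 tick 0 v(0, 1): G3/B3 M3 -> A3/A4 P8 similar
  -> R7 @ bar 5 tick 0 v(1,): B3->A4 leap 10st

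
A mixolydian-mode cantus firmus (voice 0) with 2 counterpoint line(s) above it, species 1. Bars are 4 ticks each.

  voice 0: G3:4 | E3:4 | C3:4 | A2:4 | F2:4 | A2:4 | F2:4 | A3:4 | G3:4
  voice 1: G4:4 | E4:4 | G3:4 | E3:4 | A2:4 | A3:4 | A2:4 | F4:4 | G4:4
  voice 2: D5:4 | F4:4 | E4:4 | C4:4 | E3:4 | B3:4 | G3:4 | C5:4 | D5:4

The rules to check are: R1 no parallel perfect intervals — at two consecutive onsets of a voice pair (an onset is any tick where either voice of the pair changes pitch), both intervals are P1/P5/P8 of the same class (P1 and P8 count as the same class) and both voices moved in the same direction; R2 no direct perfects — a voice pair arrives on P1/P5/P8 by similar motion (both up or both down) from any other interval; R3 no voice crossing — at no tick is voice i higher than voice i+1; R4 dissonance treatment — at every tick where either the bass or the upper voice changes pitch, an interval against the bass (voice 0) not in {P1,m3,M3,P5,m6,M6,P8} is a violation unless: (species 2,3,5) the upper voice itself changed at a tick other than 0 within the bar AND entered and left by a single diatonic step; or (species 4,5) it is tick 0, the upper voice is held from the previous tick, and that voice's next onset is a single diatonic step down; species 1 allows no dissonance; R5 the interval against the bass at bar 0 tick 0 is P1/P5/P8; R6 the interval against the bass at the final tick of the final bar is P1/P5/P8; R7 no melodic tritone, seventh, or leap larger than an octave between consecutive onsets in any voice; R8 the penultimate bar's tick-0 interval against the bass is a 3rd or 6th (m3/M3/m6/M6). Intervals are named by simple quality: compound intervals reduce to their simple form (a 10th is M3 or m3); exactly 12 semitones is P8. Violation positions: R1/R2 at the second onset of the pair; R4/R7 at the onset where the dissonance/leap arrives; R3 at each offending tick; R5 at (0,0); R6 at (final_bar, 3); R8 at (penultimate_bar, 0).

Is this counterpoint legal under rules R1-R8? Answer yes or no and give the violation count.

bar 0: v0=G3 v1=G4 v2=D5 (P5)
bar 1: v0=E3 v1=E4 v2=F4 (m2)
bar 2: v0=C3 v1=G3 v2=E4 (M3)
bar 3: v0=A2 v1=E3 v2=C4 (m3)
bar 4: v0=F2 v1=A2 v2=E3 (M7)
bar 5: v0=A2 v1=A3 v2=B3 (M2)
bar 6: v0=F2 v1=A2 v2=G3 (M2)
bar 7: v0=A3 v1=F4 v2=C5 (m3)
bar 8: v0=G3 v1=G4 v2=D5 (P5)
  R1 @ bar1.0: G3/G4 P8 -> E3/E4 P8 similar
  R4 @ bar1.0: E3/F4 m2 untreated
  R2 @ bar2.0: E3/E4 P8 -> C3/G3 P5 similar
  R1 @ bar3.0: C3/G3 P5 -> A2/E3 P5 similar
  R2 @ bar4.0: E3/C4 m6 -> A2/E3 P5 similar
  R4 @ bar4.0: F2/E3 M7 untreated
  R2 @ bar5.0: F2/A2 M3 -> A2/A3 P8 similar
  R4 @ bar5.0: A2/B3 M2 untreated
  R4 @ bar6.0: F2/G3 M2 untreated
  R2 @ bar7.0: A2/G3 m7 -> F4/C5 P5 similar
  R7 @ bar7.0: F2->A3 leap 16st
  R7 @ bar7.0: A2->F4 leap 20st
  R7 @ bar7.0: G3->C5 leap 17st
  R1 @ bar8.0: F4/C5 P5 -> G4/D5 P5 similar

No (14 violations)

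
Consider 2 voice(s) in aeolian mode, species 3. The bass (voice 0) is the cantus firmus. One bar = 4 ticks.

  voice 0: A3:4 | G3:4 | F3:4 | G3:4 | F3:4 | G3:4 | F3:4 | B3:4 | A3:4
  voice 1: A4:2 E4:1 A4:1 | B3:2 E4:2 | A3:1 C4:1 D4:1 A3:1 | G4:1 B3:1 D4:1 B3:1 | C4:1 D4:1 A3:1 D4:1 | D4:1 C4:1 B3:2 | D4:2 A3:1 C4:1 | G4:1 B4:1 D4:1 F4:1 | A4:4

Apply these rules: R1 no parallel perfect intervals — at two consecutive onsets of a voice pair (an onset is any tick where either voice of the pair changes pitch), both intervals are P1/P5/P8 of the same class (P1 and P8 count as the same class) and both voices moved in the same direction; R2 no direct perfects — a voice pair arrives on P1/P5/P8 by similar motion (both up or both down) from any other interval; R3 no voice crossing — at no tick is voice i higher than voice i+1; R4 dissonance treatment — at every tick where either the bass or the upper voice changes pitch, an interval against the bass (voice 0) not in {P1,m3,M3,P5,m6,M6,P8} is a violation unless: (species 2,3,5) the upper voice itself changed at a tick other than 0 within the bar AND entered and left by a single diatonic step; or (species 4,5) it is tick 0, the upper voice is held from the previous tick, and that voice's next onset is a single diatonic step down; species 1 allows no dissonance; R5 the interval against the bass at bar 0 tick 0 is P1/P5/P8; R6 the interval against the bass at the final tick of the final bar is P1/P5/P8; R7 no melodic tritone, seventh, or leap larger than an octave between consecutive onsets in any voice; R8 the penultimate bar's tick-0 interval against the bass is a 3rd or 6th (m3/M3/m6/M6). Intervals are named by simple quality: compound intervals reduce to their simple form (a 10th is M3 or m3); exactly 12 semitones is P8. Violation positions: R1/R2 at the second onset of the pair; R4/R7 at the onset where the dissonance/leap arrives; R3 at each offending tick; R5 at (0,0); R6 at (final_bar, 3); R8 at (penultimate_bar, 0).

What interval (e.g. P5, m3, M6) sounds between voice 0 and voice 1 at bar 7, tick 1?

P8

voice 0=B3 voice 1=B4 -> P8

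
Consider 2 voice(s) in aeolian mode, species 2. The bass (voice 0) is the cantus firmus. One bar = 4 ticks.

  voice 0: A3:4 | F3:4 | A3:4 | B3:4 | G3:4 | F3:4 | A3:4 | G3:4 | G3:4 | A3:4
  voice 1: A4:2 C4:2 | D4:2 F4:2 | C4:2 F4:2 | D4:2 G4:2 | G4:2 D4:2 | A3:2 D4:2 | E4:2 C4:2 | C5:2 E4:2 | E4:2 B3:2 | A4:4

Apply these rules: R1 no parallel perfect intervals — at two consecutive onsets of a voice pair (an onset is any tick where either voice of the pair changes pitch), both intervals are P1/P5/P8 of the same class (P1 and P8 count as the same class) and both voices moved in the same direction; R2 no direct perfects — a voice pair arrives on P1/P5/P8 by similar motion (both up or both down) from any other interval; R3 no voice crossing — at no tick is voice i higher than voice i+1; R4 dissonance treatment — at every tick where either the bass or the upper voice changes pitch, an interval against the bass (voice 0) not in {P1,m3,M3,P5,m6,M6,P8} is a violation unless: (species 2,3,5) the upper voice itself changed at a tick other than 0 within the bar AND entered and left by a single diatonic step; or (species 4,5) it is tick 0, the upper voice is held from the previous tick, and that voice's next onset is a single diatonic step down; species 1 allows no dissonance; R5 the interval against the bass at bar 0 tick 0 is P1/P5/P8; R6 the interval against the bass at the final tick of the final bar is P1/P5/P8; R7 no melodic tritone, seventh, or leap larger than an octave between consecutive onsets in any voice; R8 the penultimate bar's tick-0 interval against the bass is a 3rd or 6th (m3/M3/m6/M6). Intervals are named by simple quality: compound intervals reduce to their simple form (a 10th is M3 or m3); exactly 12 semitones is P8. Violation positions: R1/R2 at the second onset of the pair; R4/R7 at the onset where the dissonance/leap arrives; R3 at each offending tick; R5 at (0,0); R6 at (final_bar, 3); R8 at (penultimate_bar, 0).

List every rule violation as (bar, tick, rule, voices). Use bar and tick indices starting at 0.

(6, 0, R2, (0, 1))
(7, 0, R4, (0, 1))
(9, 0, R2, (0, 1))
(9, 0, R7, (1,))

bar 0: v0=A3 v1=A4 downbeat P8
bar 1: v0=F3 v1=D4 downbeat M6
bar 2: v0=A3 v1=C4 downbeat m3
bar 3: v0=B3 v1=D4 downbeat m3
bar 4: v0=G3 v1=G4 downbeat P8
bar 5: v0=F3 v1=A3 downbeat M3
bar 6: v0=A3 v1=E4 downbeat P5
bar 7: v0=G3 v1=C5 downbeat P4
bar 8: v0=G3 v1=E4 downbeat M6
bar 9: v0=A3 v1=A4 downbeat P8
  -> R2 @ bar 6 tick 0 v(0, 1): F3/D4 M6 -> A3/E4 P5 similar
  -> R4 @ bar 7 tick 0 v(0, 1): G3/C5 P4 untreated
  -> R2 @ bar 9 tick 0 v(0, 1): G3/B3 M3 -> A3/A4 P8 similar
  -> R7 @ bar 9 tick 0 v(1,): B3->A4 leap 10st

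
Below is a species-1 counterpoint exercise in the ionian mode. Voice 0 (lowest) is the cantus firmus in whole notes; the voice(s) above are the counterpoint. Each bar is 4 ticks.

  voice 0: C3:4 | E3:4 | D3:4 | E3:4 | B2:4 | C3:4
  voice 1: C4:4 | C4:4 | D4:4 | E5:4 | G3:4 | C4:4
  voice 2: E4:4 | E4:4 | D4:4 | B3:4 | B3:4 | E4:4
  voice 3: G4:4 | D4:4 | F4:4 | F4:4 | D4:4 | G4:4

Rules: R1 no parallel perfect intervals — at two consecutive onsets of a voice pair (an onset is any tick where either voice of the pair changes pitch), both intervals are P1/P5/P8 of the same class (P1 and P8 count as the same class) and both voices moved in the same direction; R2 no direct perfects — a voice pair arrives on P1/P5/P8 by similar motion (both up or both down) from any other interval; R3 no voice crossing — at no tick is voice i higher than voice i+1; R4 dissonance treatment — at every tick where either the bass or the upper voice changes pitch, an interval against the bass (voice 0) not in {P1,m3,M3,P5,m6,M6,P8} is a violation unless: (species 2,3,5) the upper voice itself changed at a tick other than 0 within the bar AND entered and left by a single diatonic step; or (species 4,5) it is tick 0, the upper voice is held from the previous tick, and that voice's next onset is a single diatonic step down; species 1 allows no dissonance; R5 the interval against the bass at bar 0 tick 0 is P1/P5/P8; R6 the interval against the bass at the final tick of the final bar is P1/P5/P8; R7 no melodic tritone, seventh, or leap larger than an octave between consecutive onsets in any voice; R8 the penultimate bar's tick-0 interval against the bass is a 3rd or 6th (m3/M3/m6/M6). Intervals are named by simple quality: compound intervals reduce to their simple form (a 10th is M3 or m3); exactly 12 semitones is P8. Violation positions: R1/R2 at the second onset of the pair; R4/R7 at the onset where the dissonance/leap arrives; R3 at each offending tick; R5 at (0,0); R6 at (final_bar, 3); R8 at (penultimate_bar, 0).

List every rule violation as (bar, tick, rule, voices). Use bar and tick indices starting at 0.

bar 0: v0=C3 v1=C4 v2=E4 v3=G4 downbeat P5
bar 1: v0=E3 v1=C4 v2=E4 v3=D4 downbeat m7
bar 2: v0=D3 v1=D4 v2=D4 v3=F4 downbeat m3
bar 3: v0=E3 v1=E5 v2=B3 v3=F4 downbeat m2
bar 4: v0=B2 v1=G3 v2=B3 v3=D4 downbeat m3
bar 5: v0=C3 v1=C4 v2=E4 v3=G4 downbeat P5
  -> R5 @ bar 0 tick 0 v(0, 2): opens on M3
  -> R3 @ bar 1 tick 0 v(2, 3): E4 above D4
  -> R4 @ bar 1 tick 0 v(0, 3): E3/D4 m7 untreated
  -> R3 @ bar 1 tick 1 v(2, 3): E4 above D4
  -> R3 @ bar 1 tick 2 v(2, 3): E4 above D4
  -> R3 @ bar 1 tick 3 v(2, 3): E4 above D4
  -> R1 @ bar 2 tick 0 v(0, 2): E3/E4 P8 -> D3/D4 P8 similar
  -> R1 @ bar 3 tick 0 v(0, 1): D3/D4 P8 -> E3/E5 P1 similar
  -> R3 @ bar 3 tick 0 v(1, 2): E5 above B3
  -> R4 @ bar 3 tick 0 v(0, 3): E3/F4 m2 untreated
  -> R7 @ bar 3 tick 0 v(1,): D4->E5 leap 14st
  -> R3 @ bar 3 tick 1 v(1, 2): E5 above B3
  -> R3 @ bar 3 tick 2 v(1, 2): E5 above B3
  -> R3 @ bar 3 tick 3 v(1, 2): E5 above B3
  -> R2 @ bar 4 tick 0 v(1, 3): E5/F4 M7 -> G3/D4 P5 similar
  -> R7 @ bar 4 tick 0 v(1,): E5->G3 leap 21st
  -> R8 @ bar 4 tick 0 v(0, 2): penult P8 not 3rd/6th
  -> R1 @ bar 5 tick 0 v(1, 3): G3/D4 P5 -> C4/G4 P5 similar
  -> R2 @ bar 5 tick 0 v(0, 1): B2/G3 m6 -> C3/C4 P8 similar
  -> R2 @ bar 5 tick 0 v(0, 3): B2/D4 m3 -> C3/G4 P5 similar
  -> R6 @ bar 5 tick 3 v(0, 2): closes on M3

(0, 0, R5, (0, 2))
(1, 0, R3, (2, 3))
(1, 0, R4, (0, 3))
(1, 1, R3, (2, 3))
(1, 2, R3, (2, 3))
(1, 3, R3, (2, 3))
(2, 0, R1, (0, 2))
(3, 0, R1, (0, 1))
(3, 0, R3, (1, 2))
(3, 0, R4, (0, 3))
(3, 0, R7, (1,))
(3, 1, R3, (1, 2))
(3, 2, R3, (1, 2))
(3, 3, R3, (1, 2))
(4, 0, R2, (1, 3))
(4, 0, R7, (1,))
(4, 0, R8, (0, 2))
(5, 0, R1, (1, 3))
(5, 0, R2, (0, 1))
(5, 0, R2, (0, 3))
(5, 3, R6, (0, 2))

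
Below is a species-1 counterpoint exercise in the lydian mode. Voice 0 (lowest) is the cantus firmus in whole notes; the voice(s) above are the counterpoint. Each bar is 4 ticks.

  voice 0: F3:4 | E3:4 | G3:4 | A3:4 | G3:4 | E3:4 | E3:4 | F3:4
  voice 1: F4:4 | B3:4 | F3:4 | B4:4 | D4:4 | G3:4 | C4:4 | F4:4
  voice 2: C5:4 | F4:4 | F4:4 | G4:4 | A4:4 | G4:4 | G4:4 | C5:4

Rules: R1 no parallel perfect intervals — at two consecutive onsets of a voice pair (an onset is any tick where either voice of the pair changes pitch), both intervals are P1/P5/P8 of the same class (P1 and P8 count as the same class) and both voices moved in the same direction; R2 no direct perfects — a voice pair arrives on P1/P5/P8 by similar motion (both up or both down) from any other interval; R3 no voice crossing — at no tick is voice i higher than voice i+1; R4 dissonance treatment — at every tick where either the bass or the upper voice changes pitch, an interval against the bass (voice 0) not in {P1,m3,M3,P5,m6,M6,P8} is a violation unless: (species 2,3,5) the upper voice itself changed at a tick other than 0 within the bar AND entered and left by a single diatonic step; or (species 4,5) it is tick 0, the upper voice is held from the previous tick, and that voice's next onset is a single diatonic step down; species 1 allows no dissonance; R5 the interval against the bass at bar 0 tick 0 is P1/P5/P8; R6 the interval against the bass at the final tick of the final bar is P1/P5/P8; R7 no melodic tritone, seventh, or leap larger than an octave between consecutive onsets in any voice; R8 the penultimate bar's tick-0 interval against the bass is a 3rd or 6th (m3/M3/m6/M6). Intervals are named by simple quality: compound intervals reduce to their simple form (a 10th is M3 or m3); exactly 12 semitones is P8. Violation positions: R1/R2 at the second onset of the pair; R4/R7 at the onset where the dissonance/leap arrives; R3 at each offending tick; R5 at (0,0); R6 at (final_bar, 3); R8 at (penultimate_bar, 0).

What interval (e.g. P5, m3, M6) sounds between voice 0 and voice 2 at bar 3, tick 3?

voice 0=A3 voice 2=G4 -> m7

m7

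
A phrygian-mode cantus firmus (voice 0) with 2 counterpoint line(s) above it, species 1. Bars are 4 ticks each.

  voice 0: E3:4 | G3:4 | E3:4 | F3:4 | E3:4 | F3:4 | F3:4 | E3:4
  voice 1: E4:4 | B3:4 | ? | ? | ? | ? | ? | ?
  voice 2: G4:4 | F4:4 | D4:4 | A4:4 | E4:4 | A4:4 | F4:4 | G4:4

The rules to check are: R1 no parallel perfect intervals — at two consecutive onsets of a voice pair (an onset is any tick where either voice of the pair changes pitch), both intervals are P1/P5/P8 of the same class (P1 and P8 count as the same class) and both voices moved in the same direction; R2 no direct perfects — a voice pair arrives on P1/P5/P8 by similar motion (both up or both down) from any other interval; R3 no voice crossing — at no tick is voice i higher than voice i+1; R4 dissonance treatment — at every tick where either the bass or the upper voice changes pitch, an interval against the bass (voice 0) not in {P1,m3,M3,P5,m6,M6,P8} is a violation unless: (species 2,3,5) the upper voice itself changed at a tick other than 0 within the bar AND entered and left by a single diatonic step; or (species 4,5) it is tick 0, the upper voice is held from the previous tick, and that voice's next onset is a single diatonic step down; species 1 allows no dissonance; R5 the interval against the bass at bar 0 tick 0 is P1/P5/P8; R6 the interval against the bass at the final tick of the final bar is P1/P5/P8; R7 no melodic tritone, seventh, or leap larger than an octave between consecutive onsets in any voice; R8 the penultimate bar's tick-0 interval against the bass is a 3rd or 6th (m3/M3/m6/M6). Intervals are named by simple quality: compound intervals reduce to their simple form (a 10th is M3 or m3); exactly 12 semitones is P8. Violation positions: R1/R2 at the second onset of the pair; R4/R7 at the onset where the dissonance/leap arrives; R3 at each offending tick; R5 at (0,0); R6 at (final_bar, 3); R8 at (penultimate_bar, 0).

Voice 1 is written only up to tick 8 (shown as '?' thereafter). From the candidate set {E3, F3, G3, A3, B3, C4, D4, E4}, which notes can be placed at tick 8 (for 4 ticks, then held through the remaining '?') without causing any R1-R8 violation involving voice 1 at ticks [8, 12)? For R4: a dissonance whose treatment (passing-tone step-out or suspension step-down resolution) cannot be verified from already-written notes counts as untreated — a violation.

E3: violates R2
F3: violates R4,R7
G3: violates R2
A3: violates R4
B3: legal
C4: legal
D4: violates R4
E4: violates R3

{B3, C4}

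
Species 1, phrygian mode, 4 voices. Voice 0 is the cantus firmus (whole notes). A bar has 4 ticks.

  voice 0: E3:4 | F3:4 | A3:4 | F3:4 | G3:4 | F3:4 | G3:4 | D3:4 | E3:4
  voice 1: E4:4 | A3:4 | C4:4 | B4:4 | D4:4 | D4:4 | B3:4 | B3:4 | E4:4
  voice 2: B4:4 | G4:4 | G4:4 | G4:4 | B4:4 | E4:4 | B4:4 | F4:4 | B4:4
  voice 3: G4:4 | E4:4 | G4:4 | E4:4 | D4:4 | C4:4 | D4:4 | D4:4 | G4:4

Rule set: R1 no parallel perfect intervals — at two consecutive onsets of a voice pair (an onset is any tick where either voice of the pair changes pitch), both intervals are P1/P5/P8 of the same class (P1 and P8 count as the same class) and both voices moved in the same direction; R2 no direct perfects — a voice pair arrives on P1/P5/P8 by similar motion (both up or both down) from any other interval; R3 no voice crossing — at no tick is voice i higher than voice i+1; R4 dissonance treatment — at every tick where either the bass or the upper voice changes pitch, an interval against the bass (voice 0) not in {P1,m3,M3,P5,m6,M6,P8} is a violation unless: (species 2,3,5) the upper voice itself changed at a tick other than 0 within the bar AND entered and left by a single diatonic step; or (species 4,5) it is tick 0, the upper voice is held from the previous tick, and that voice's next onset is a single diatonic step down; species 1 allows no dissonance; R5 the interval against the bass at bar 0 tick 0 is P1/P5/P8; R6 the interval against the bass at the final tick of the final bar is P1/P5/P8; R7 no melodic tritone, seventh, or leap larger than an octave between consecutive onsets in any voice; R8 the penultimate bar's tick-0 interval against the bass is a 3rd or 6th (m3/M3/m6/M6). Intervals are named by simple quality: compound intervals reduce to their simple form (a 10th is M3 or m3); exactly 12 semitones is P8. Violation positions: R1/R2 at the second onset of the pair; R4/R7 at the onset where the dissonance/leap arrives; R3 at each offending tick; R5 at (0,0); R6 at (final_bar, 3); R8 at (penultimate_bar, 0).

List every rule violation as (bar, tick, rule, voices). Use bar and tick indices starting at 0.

(0, 0, R3, (2, 3))
(0, 0, R5, (0, 3))
(0, 1, R3, (2, 3))
(0, 2, R3, (2, 3))
(0, 3, R3, (2, 3))
(1, 0, R2, (1, 3))
(1, 0, R3, (2, 3))
(1, 0, R4, (0, 2))
(1, 0, R4, (0, 3))
(1, 1, R3, (2, 3))
(1, 2, R3, (2, 3))
(1, 3, R3, (2, 3))
(2, 0, R1, (1, 3))
(2, 0, R4, (0, 2))
(2, 0, R4, (0, 3))
(3, 0, R3, (1, 2))
(3, 0, R3, (2, 3))
(3, 0, R4, (0, 1))
(3, 0, R4, (0, 2))
(3, 0, R4, (0, 3))
(3, 0, R7, (1,))
(3, 1, R3, (1, 2))
(3, 1, R3, (2, 3))
(3, 2, R3, (1, 2))
(3, 2, R3, (2, 3))
(3, 3, R3, (1, 2))
(3, 3, R3, (2, 3))
(4, 0, R2, (1, 3))
(4, 0, R3, (2, 3))
(4, 1, R3, (2, 3))
(4, 2, R3, (2, 3))
(4, 3, R3, (2, 3))
(5, 0, R1, (0, 3))
(5, 0, R3, (2, 3))
(5, 0, R4, (0, 2))
(5, 1, R3, (2, 3))
(5, 2, R3, (2, 3))
(5, 3, R3, (2, 3))
(6, 0, R1, (0, 3))
(6, 0, R3, (2, 3))
(6, 1, R3, (2, 3))
(6, 2, R3, (2, 3))
(6, 3, R3, (2, 3))
(7, 0, R3, (2, 3))
(7, 0, R7, (2,))
(7, 0, R8, (0, 3))
(7, 1, R3, (2, 3))
(7, 2, R3, (2, 3))
(7, 3, R3, (2, 3))
(8, 0, R2, (0, 1))
(8, 0, R2, (0, 2))
(8, 0, R2, (1, 2))
(8, 0, R3, (2, 3))
(8, 0, R7, (2,))
(8, 1, R3, (2, 3))
(8, 2, R3, (2, 3))
(8, 3, R3, (2, 3))
(8, 3, R6, (0, 3))

bar 0: v0=E3 v1=E4 v2=B4 v3=G4 downbeat m3
bar 1: v0=F3 v1=A3 v2=G4 v3=E4 downbeat M7
bar 2: v0=A3 v1=C4 v2=G4 v3=G4 downbeat m7
bar 3: v0=F3 v1=B4 v2=G4 v3=E4 downbeat M7
bar 4: v0=G3 v1=D4 v2=B4 v3=D4 downbeat P5
bar 5: v0=F3 v1=D4 v2=E4 v3=C4 downbeat P5
bar 6: v0=G3 v1=B3 v2=B4 v3=D4 downbeat P5
bar 7: v0=D3 v1=B3 v2=F4 v3=D4 downbeat P8
bar 8: v0=E3 v1=E4 v2=B4 v3=G4 downbeat m3
  -> R3 @ bar 0 tick 0 v(2, 3): B4 above G4
  -> R5 @ bar 0 tick 0 v(0, 3): opens on m3
  -> R3 @ bar 0 tick 1 v(2, 3): B4 above G4
  -> R3 @ bar 0 tick 2 v(2, 3): B4 above G4
  -> R3 @ bar 0 tick 3 v(2, 3): B4 above G4
  -> R2 @ bar 1 tick 0 v(1, 3): E4/G4 m3 -> A3/E4 P5 similar
  -> R3 @ bar 1 tick 0 v(2, 3): G4 above E4
  -> R4 @ bar 1 tick 0 v(0, 2): F3/G4 M2 untreated
  -> R4 @ bar 1 tick 0 v(0, 3): F3/E4 M7 untreated
  -> R3 @ bar 1 tick 1 v(2, 3): G4 above E4
  -> R3 @ bar 1 tick 2 v(2, 3): G4 above E4
  -> R3 @ bar 1 tick 3 v(2, 3): G4 above E4
  -> R1 @ bar 2 tick 0 v(1, 3): A3/E4 P5 -> C4/G4 P5 similar
  -> R4 @ bar 2 tick 0 v(0, 2): A3/G4 m7 untreated
  -> R4 @ bar 2 tick 0 v(0, 3): A3/G4 m7 untreated
  -> R3 @ bar 3 tick 0 v(1, 2): B4 above G4
  -> R3 @ bar 3 tick 0 v(2, 3): G4 above E4
  -> R4 @ bar 3 tick 0 v(0, 1): F3/B4 TT untreated
  -> R4 @ bar 3 tick 0 v(0, 2): F3/G4 M2 untreated
  -> R4 @ bar 3 tick 0 v(0, 3): F3/E4 M7 untreated
  -> R7 @ bar 3 tick 0 v(1,): C4->B4 leap 11st
  -> R3 @ bar 3 tick 1 v(1, 2): B4 above G4
  -> R3 @ bar 3 tick 1 v(2, 3): G4 above E4
  -> R3 @ bar 3 tick 2 v(1, 2): B4 above G4
  -> R3 @ bar 3 tick 2 v(2, 3): G4 above E4
  -> R3 @ bar 3 tick 3 v(1, 2): B4 above G4
  -> R3 @ bar 3 tick 3 v(2, 3): G4 above E4
  -> R2 @ bar 4 tick 0 v(1, 3): B4/E4 P5 -> D4/D4 P1 similar
  -> R3 @ bar 4 tick 0 v(2, 3): B4 above D4
  -> R3 @ bar 4 tick 1 v(2, 3): B4 above D4
  -> R3 @ bar 4 tick 2 v(2, 3): B4 above D4
  -> R3 @ bar 4 tick 3 v(2, 3): B4 above D4
  -> R1 @ bar 5 tick 0 v(0, 3): G3/D4 P5 -> F3/C4 P5 similar
  -> R3 @ bar 5 tick 0 v(2, 3): E4 above C4
  -> R4 @ bar 5 tick 0 v(0, 2): F3/E4 M7 untreated
  -> R3 @ bar 5 tick 1 v(2, 3): E4 above C4
  -> R3 @ bar 5 tick 2 v(2, 3): E4 above C4
  -> R3 @ bar 5 tick 3 v(2, 3): E4 above C4
  -> R1 @ bar 6 tick 0 v(0, 3): F3/C4 P5 -> G3/D4 P5 similar
  -> R3 @ bar 6 tick 0 v(2, 3): B4 above D4
  -> R3 @ bar 6 tick 1 v(2, 3): B4 above D4
  -> R3 @ bar 6 tick 2 v(2, 3): B4 above D4
  -> R3 @ bar 6 tick 3 v(2, 3): B4 above D4
  -> R3 @ bar 7 tick 0 v(2, 3): F4 above D4
  -> R7 @ bar 7 tick 0 v(2,): B4->F4 leap 6st
  -> R8 @ bar 7 tick 0 v(0, 3): penult P8 not 3rd/6th
  -> R3 @ bar 7 tick 1 v(2, 3): F4 above D4
  -> R3 @ bar 7 tick 2 v(2, 3): F4 above D4
  -> R3 @ bar 7 tick 3 v(2, 3): F4 above D4
  -> R2 @ bar 8 tick 0 v(0, 1): D3/B3 M6 -> E3/E4 P8 similar
  -> R2 @ bar 8 tick 0 v(0, 2): D3/F4 m3 -> E3/B4 P5 similar
  -> R2 @ bar 8 tick 0 v(1, 2): B3/F4 TT -> E4/B4 P5 similar
  -> R3 @ bar 8 tick 0 v(2, 3): B4 above G4
  -> R7 @ bar 8 tick 0 v(2,): F4->B4 leap 6st
  -> R3 @ bar 8 tick 1 v(2, 3): B4 above G4
  -> R3 @ bar 8 tick 2 v(2, 3): B4 above G4
  -> R3 @ bar 8 tick 3 v(2, 3): B4 above G4
  -> R6 @ bar 8 tick 3 v(0, 3): closes on m3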